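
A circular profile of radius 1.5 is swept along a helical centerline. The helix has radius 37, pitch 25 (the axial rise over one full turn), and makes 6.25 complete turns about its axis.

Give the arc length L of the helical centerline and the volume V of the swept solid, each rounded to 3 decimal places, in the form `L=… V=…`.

2πR = 2π·37 = 232.477856
per-turn = √(232.477856² + 25²) = √(54045.9537 + 625) = √54670.9537 = 233.818207
L = 6.25 × 233.818207 = 1461.363791
V = π·1.5² × L = 7.068583 × 1461.363791 = 10329.771936

L=1461.364 V=10329.772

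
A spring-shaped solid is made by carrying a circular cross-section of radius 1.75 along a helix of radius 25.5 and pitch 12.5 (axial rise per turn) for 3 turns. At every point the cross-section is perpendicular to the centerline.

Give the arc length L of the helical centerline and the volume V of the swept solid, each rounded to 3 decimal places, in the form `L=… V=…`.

2πR = 2π·25.5 = 160.221225
per-turn = √(160.221225² + 12.5²) = √(25670.8410 + 156.25) = √25827.0910 = 160.708093
L = 3 × 160.708093 = 482.124278
V = π·1.75² × L = 9.621128 × 482.124278 = 4638.579150

L=482.124 V=4638.579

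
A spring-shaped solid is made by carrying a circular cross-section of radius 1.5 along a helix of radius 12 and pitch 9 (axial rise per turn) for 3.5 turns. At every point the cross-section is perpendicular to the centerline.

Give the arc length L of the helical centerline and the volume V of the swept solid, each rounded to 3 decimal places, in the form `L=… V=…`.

2πR = 2π·12 = 75.398224
per-turn = √(75.398224² + 9²) = √(5684.8921 + 81) = √5765.8921 = 75.933472
L = 3.5 × 75.933472 = 265.767151
V = π·1.5² × L = 7.068583 × 265.767151 = 1878.597292

L=265.767 V=1878.597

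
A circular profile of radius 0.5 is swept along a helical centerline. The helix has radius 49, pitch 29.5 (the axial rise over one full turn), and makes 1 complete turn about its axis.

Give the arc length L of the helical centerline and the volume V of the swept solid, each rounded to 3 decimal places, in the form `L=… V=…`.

2πR = 2π·49 = 307.876080
per-turn = √(307.876080² + 29.5²) = √(94787.6807 + 870.25) = √95657.9307 = 309.286163
L = 1 × 309.286163 = 309.286163
V = π·0.5² × L = 0.785398 × 309.286163 = 242.912784

L=309.286 V=242.913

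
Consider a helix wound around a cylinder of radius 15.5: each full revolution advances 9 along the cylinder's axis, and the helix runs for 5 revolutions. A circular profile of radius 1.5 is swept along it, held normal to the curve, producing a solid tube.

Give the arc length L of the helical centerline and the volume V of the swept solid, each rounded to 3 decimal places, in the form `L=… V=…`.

2πR = 2π·15.5 = 97.389372
per-turn = √(97.389372² + 9²) = √(9484.6898 + 81) = √9565.6898 = 97.804345
L = 5 × 97.804345 = 489.021723
V = π·1.5² × L = 7.068583 × 489.021723 = 3456.690869

L=489.022 V=3456.691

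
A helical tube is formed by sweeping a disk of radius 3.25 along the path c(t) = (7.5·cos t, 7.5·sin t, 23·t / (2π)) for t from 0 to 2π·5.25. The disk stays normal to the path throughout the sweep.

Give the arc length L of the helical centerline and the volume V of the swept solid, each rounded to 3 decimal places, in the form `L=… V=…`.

L=275.295 V=9135.146

2πR = 2π·7.5 = 47.123890
per-turn = √(47.123890² + 23²) = √(2220.6610 + 529) = √2749.6610 = 52.437210
L = 5.25 × 52.437210 = 275.295352
V = π·3.25² × L = 33.183072 × 275.295352 = 9135.145610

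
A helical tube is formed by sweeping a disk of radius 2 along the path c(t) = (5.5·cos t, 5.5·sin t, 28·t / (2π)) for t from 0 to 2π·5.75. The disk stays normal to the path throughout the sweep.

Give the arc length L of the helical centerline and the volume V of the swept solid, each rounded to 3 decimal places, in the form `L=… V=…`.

L=255.744 V=3213.773

2πR = 2π·5.5 = 34.557519
per-turn = √(34.557519² + 28²) = √(1194.2221 + 784) = √1978.2221 = 44.477209
L = 5.75 × 44.477209 = 255.743953
V = π·2² × L = 12.566371 × 255.743953 = 3213.773290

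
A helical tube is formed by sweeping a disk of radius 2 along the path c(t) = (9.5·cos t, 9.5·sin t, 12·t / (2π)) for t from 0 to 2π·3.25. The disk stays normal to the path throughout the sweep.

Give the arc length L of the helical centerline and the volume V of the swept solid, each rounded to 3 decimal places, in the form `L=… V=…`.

L=197.875 V=2486.567

2πR = 2π·9.5 = 59.690260
per-turn = √(59.690260² + 12²) = √(3562.9272 + 144) = √3706.9272 = 60.884540
L = 3.25 × 60.884540 = 197.874754
V = π·2² × L = 12.566371 × 197.874754 = 2486.567499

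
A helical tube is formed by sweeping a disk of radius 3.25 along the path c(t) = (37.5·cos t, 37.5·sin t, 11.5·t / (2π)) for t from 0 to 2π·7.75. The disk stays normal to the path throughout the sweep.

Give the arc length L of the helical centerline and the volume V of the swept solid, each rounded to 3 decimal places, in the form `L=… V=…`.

2πR = 2π·37.5 = 235.619449
per-turn = √(235.619449² + 11.5²) = √(55516.5248 + 132.25) = √55648.7748 = 235.899925
L = 7.75 × 235.899925 = 1828.224421
V = π·3.25² × L = 33.183072 × 1828.224421 = 60666.103334

L=1828.224 V=60666.103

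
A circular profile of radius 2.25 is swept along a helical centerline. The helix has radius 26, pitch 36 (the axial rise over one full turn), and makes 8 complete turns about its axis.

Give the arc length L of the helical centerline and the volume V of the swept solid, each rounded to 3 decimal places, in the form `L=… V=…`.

L=1338.259 V=21284.096

2πR = 2π·26 = 163.362818
per-turn = √(163.362818² + 36²) = √(26687.4103 + 1296) = √27983.4103 = 167.282427
L = 8 × 167.282427 = 1338.259414
V = π·2.25² × L = 15.904313 × 1338.259414 = 21284.096340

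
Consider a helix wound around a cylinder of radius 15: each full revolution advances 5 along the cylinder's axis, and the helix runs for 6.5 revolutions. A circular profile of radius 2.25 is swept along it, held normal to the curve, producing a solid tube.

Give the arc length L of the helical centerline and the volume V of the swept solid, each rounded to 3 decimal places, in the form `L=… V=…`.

2πR = 2π·15 = 94.247780
per-turn = √(94.247780² + 5²) = √(8882.6440 + 25) = √8907.6440 = 94.380316
L = 6.5 × 94.380316 = 613.472051
V = π·2.25² × L = 15.904313 × 613.472051 = 9756.851398

L=613.472 V=9756.851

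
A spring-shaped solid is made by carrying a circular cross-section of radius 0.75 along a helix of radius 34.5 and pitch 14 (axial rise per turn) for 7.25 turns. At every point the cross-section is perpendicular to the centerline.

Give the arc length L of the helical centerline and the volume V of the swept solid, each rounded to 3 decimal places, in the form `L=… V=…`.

L=1574.856 V=2783.000

2πR = 2π·34.5 = 216.769893
per-turn = √(216.769893² + 14²) = √(46989.1866 + 196) = √47185.1866 = 217.221515
L = 7.25 × 217.221515 = 1574.855983
V = π·0.75² × L = 1.767146 × 1574.855983 = 2783.000243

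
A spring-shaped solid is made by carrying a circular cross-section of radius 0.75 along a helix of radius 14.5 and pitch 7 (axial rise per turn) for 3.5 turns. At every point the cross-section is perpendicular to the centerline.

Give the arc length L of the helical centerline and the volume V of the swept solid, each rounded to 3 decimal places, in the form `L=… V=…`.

L=319.811 V=565.154

2πR = 2π·14.5 = 91.106187
per-turn = √(91.106187² + 7²) = √(8300.3373 + 49) = √8349.3373 = 91.374708
L = 3.5 × 91.374708 = 319.811479
V = π·0.75² × L = 1.767146 × 319.811479 = 565.153533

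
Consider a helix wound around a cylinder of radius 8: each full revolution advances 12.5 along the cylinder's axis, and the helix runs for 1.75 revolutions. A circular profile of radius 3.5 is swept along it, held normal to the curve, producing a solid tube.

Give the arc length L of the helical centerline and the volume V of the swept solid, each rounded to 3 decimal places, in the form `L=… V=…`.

L=90.644 V=3488.379

2πR = 2π·8 = 50.265482
per-turn = √(50.265482² + 12.5²) = √(2526.6187 + 156.25) = √2682.8687 = 51.796416
L = 1.75 × 51.796416 = 90.643728
V = π·3.5² × L = 38.484510 × 90.643728 = 3488.379468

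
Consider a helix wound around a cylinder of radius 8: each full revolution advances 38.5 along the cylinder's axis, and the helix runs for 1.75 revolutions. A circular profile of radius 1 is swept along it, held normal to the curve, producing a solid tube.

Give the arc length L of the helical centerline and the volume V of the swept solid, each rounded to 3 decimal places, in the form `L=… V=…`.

L=110.802 V=348.096

2πR = 2π·8 = 50.265482
per-turn = √(50.265482² + 38.5²) = √(2526.6187 + 1482.25) = √4008.8687 = 63.315628
L = 1.75 × 63.315628 = 110.802349
V = π·1² × L = 3.141593 × 110.802349 = 348.095845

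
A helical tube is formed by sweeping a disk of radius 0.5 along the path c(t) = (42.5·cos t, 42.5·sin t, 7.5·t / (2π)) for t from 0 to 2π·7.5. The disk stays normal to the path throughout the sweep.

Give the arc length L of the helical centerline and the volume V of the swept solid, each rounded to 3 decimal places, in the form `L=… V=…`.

L=2003.555 V=1573.588

2πR = 2π·42.5 = 267.035376
per-turn = √(267.035376² + 7.5²) = √(71307.8918 + 56.25) = √71364.1418 = 267.140678
L = 7.5 × 267.140678 = 2003.555084
V = π·0.5² × L = 0.785398 × 2003.555084 = 1573.588484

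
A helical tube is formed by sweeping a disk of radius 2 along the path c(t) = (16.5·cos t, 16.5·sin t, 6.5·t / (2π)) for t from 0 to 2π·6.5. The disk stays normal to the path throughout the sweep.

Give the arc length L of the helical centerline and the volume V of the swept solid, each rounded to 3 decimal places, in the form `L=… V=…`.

2πR = 2π·16.5 = 103.672558
per-turn = √(103.672558² + 6.5²) = √(10747.9992 + 42.25) = √10790.2492 = 103.876124
L = 6.5 × 103.876124 = 675.194808
V = π·2² × L = 12.566371 × 675.194808 = 8484.748191

L=675.195 V=8484.748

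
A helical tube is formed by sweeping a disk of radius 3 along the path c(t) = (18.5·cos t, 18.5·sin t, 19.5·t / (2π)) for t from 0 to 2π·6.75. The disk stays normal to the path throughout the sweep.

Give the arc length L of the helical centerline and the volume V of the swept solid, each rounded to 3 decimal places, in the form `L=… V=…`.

2πR = 2π·18.5 = 116.238928
per-turn = √(116.238928² + 19.5²) = √(13511.4884 + 380.25) = √13891.7384 = 117.863219
L = 6.75 × 117.863219 = 795.576729
V = π·3² × L = 28.274334 × 795.576729 = 22494.402069

L=795.577 V=22494.402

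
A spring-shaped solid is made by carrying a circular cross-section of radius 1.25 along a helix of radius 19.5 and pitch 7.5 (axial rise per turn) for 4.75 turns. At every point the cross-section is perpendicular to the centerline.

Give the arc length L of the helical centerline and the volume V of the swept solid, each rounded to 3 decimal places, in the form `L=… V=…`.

L=583.069 V=2862.135

2πR = 2π·19.5 = 122.522113
per-turn = √(122.522113² + 7.5²) = √(15011.6683 + 56.25) = √15067.9183 = 122.751449
L = 4.75 × 122.751449 = 583.069384
V = π·1.25² × L = 4.908739 × 583.069384 = 2862.135146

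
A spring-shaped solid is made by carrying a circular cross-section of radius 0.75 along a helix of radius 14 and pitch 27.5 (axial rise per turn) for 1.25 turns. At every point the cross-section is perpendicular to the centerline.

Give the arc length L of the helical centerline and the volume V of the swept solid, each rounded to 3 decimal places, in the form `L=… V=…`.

L=115.204 V=203.582

2πR = 2π·14 = 87.964594
per-turn = √(87.964594² + 27.5²) = √(7737.7699 + 756.25) = √8494.0199 = 92.163007
L = 1.25 × 92.163007 = 115.203759
V = π·0.75² × L = 1.767146 × 115.203759 = 203.581846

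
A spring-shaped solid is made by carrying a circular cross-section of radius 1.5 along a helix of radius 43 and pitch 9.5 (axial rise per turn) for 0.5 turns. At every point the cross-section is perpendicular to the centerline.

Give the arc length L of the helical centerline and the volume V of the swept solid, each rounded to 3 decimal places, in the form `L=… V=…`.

2πR = 2π·43 = 270.176968
per-turn = √(270.176968² + 9.5²) = √(72995.5942 + 90.25) = √73085.8442 = 270.343937
L = 0.5 × 270.343937 = 135.171968
V = π·1.5² × L = 7.068583 × 135.171968 = 955.474341

L=135.172 V=955.474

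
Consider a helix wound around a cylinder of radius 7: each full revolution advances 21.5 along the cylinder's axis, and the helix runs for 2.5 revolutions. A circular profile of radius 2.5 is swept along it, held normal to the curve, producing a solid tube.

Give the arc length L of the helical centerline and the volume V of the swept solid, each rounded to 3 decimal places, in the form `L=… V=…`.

L=122.390 V=2403.123

2πR = 2π·7 = 43.982297
per-turn = √(43.982297² + 21.5²) = √(1934.4425 + 462.25) = √2396.6925 = 48.956026
L = 2.5 × 48.956026 = 122.390065
V = π·2.5² × L = 19.634954 × 122.390065 = 2403.123297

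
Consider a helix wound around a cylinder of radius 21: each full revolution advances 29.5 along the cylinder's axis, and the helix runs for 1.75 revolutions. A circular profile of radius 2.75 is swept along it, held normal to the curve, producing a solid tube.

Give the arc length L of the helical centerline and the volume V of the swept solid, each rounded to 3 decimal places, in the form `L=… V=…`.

L=236.608 V=5621.396

2πR = 2π·21 = 131.946891
per-turn = √(131.946891² + 29.5²) = √(17409.9822 + 870.25) = √18280.2322 = 135.204409
L = 1.75 × 135.204409 = 236.607715
V = π·2.75² × L = 23.758294 × 236.607715 = 5621.395771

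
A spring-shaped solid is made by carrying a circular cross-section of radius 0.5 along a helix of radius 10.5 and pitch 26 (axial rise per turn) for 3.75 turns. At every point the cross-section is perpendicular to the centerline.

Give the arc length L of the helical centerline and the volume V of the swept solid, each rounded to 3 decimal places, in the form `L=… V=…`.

L=265.920 V=208.853

2πR = 2π·10.5 = 65.973446
per-turn = √(65.973446² + 26²) = √(4352.4955 + 676) = √5028.4955 = 70.911886
L = 3.75 × 70.911886 = 265.919572
V = π·0.5² × L = 0.785398 × 265.919572 = 208.852743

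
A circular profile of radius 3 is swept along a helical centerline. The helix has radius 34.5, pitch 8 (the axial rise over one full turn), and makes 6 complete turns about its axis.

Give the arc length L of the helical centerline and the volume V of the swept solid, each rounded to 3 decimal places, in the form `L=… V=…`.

2πR = 2π·34.5 = 216.769893
per-turn = √(216.769893² + 8²) = √(46989.1866 + 64) = √47053.1866 = 216.917465
L = 6 × 216.917465 = 1301.504789
V = π·3² × L = 28.274334 × 1301.504789 = 36799.180955

L=1301.505 V=36799.181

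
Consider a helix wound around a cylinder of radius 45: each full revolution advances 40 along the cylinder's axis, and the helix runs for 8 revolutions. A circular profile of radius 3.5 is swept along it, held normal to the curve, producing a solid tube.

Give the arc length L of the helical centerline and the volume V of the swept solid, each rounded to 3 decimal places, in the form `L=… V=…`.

L=2284.470 V=87916.706

2πR = 2π·45 = 282.743339
per-turn = √(282.743339² + 40²) = √(79943.7956 + 1600) = √81543.7956 = 285.558743
L = 8 × 285.558743 = 2284.469943
V = π·3.5² × L = 38.484510 × 2284.469943 = 87916.706390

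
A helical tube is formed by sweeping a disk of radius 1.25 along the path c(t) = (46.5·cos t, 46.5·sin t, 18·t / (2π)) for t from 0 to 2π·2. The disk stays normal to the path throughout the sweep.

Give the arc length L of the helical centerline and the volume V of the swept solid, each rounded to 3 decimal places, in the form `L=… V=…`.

L=585.444 V=2873.792

2πR = 2π·46.5 = 292.168117
per-turn = √(292.168117² + 18²) = √(85362.2085 + 324) = √85686.2085 = 292.722067
L = 2 × 292.722067 = 585.444134
V = π·1.25² × L = 4.908739 × 585.444134 = 2873.792172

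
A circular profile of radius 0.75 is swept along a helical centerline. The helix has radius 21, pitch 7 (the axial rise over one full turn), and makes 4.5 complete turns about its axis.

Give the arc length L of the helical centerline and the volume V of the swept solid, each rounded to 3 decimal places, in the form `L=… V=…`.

L=594.596 V=1050.738

2πR = 2π·21 = 131.946891
per-turn = √(131.946891² + 7²) = √(17409.9822 + 49) = √17458.9822 = 132.132442
L = 4.5 × 132.132442 = 594.595988
V = π·0.75² × L = 1.767146 × 594.595988 = 1050.737843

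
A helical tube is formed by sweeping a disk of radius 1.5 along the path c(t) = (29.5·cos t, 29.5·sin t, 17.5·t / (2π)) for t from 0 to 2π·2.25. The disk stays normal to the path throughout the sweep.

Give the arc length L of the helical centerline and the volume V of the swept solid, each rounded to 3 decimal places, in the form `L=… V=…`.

2πR = 2π·29.5 = 185.353967
per-turn = √(185.353967² + 17.5²) = √(34356.0929 + 306.25) = √34662.3429 = 186.178256
L = 2.25 × 186.178256 = 418.901075
V = π·1.5² × L = 7.068583 × 418.901075 = 2961.037218

L=418.901 V=2961.037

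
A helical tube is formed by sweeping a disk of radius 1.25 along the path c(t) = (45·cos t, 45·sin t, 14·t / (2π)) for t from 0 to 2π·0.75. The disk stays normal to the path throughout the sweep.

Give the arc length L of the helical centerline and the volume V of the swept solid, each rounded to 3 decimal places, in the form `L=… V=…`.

L=212.317 V=1042.210

2πR = 2π·45 = 282.743339
per-turn = √(282.743339² + 14²) = √(79943.7956 + 196) = √80139.7956 = 283.089731
L = 0.75 × 283.089731 = 212.317298
V = π·1.25² × L = 4.908739 × 212.317298 = 1042.210100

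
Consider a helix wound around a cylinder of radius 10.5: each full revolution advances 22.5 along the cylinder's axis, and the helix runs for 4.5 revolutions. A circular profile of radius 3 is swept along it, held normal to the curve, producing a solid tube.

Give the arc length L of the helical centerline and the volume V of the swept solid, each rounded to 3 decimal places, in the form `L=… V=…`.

2πR = 2π·10.5 = 65.973446
per-turn = √(65.973446² + 22.5²) = √(4352.4955 + 506.25) = √4858.7455 = 69.704702
L = 4.5 × 69.704702 = 313.671161
V = π·3² × L = 28.274334 × 313.671161 = 8868.843134

L=313.671 V=8868.843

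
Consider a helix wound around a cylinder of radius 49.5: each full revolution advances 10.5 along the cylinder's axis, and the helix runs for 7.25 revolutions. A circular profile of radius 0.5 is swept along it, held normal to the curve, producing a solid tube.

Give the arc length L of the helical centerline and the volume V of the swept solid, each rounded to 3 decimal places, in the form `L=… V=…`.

2πR = 2π·49.5 = 311.017673
per-turn = √(311.017673² + 10.5²) = √(96731.9927 + 110.25) = √96842.2427 = 311.194863
L = 7.25 × 311.194863 = 2256.162756
V = π·0.5² × L = 0.785398 × 2256.162756 = 1771.986085

L=2256.163 V=1771.986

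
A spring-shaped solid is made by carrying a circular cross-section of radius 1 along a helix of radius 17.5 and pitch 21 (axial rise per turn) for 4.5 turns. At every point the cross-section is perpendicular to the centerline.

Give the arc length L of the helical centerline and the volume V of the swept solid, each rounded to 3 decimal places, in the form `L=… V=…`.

2πR = 2π·17.5 = 109.955743
per-turn = √(109.955743² + 21²) = √(12090.2654 + 441) = √12531.2654 = 111.943135
L = 4.5 × 111.943135 = 503.744106
V = π·1² × L = 3.141593 × 503.744106 = 1582.558782

L=503.744 V=1582.559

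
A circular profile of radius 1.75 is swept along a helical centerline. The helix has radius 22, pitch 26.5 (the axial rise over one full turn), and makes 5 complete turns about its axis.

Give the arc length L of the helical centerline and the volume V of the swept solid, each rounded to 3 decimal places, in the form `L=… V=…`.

2πR = 2π·22 = 138.230077
per-turn = √(138.230077² + 26.5²) = √(19107.5541 + 702.25) = √19809.8041 = 140.747306
L = 5 × 140.747306 = 703.736530
V = π·1.75² × L = 9.621128 × 703.736530 = 6770.738878

L=703.737 V=6770.739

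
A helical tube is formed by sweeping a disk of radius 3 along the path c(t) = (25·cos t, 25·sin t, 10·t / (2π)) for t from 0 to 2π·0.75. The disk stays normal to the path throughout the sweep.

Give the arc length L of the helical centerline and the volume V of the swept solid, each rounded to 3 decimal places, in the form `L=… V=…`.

L=118.048 V=3337.735

2πR = 2π·25 = 157.079633
per-turn = √(157.079633² + 10²) = √(24674.0110 + 100) = √24774.0110 = 157.397621
L = 0.75 × 157.397621 = 118.048216
V = π·3² × L = 28.274334 × 118.048216 = 3337.734660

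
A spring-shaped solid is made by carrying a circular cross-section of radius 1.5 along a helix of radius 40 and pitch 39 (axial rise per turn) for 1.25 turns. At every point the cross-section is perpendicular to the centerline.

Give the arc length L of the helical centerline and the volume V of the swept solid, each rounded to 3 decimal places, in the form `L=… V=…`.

L=317.919 V=2247.238

2πR = 2π·40 = 251.327412
per-turn = √(251.327412² + 39²) = √(63165.4682 + 1521) = √64686.4682 = 254.335346
L = 1.25 × 254.335346 = 317.919182
V = π·1.5² × L = 7.068583 × 317.919182 = 2247.238277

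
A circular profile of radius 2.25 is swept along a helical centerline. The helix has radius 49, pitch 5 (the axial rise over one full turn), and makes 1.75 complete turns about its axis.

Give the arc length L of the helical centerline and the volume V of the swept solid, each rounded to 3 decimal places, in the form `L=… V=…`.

2πR = 2π·49 = 307.876080
per-turn = √(307.876080² + 5²) = √(94787.6807 + 25) = √94812.6807 = 307.916678
L = 1.75 × 307.916678 = 538.854187
V = π·2.25² × L = 15.904313 × 538.854187 = 8570.105544

L=538.854 V=8570.106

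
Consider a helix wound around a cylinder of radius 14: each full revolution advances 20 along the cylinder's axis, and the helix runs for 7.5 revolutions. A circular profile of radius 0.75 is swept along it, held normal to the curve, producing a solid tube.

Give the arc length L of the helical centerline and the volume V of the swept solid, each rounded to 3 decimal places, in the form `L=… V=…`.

2πR = 2π·14 = 87.964594
per-turn = √(87.964594² + 20²) = √(7737.7699 + 400) = √8137.7699 = 90.209588
L = 7.5 × 90.209588 = 676.571913
V = π·0.75² × L = 1.767146 × 676.571913 = 1195.601261

L=676.572 V=1195.601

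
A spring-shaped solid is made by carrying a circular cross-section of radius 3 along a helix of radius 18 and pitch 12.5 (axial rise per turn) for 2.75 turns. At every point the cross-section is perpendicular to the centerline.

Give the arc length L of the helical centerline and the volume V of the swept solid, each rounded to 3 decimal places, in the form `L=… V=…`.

L=312.912 V=8847.365

2πR = 2π·18 = 113.097336
per-turn = √(113.097336² + 12.5²) = √(12791.0073 + 156.25) = √12947.2573 = 113.786015
L = 2.75 × 113.786015 = 312.911542
V = π·3² × L = 28.274334 × 312.911542 = 8847.365425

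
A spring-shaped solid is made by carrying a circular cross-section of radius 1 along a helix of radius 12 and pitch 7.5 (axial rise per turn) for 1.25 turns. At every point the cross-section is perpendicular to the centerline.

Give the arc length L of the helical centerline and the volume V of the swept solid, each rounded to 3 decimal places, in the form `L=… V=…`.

L=94.713 V=297.549

2πR = 2π·12 = 75.398224
per-turn = √(75.398224² + 7.5²) = √(5684.8921 + 56.25) = √5741.1421 = 75.770325
L = 1.25 × 75.770325 = 94.712906
V = π·1² × L = 3.141593 × 94.712906 = 297.549370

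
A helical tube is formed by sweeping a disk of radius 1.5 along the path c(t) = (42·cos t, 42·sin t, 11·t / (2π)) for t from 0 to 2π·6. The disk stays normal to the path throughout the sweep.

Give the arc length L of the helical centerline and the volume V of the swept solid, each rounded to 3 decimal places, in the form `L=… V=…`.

2πR = 2π·42 = 263.893783
per-turn = √(263.893783² + 11²) = √(69639.9287 + 121) = √69760.9287 = 264.122942
L = 6 × 264.122942 = 1584.737654
V = π·1.5² × L = 7.068583 × 1584.737654 = 11201.850385

L=1584.738 V=11201.850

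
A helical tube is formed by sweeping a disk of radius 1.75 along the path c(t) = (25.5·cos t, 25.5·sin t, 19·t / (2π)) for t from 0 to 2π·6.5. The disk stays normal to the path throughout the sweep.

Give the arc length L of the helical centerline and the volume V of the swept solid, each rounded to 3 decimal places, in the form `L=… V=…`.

2πR = 2π·25.5 = 160.221225
per-turn = √(160.221225² + 19²) = √(25670.8410 + 361) = √26031.8410 = 161.343860
L = 6.5 × 161.343860 = 1048.735088
V = π·1.75² × L = 9.621128 × 1048.735088 = 10090.013995

L=1048.735 V=10090.014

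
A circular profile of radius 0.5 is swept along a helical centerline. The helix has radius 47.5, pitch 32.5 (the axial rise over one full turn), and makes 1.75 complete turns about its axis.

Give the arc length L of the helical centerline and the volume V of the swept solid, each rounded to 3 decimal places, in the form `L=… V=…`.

2πR = 2π·47.5 = 298.451302
per-turn = √(298.451302² + 32.5²) = √(89073.1797 + 1056.25) = √90129.4297 = 300.215639
L = 1.75 × 300.215639 = 525.377368
V = π·0.5² × L = 0.785398 × 525.377368 = 412.630420

L=525.377 V=412.630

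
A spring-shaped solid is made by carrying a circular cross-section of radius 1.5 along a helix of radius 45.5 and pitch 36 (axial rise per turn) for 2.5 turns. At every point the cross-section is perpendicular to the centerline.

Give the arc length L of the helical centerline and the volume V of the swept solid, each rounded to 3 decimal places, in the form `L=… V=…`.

2πR = 2π·45.5 = 285.884931
per-turn = √(285.884931² + 36²) = √(81730.1940 + 1296) = √83026.1940 = 288.142663
L = 2.5 × 288.142663 = 720.356657
V = π·1.5² × L = 7.068583 × 720.356657 = 5091.901156

L=720.357 V=5091.901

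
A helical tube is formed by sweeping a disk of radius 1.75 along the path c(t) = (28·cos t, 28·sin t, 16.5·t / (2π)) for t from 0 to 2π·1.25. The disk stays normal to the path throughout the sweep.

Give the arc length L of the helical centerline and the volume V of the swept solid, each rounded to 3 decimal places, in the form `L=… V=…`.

L=220.877 V=2125.081

2πR = 2π·28 = 175.929189
per-turn = √(175.929189² + 16.5²) = √(30951.0794 + 272.25) = √31223.3294 = 176.701243
L = 1.25 × 176.701243 = 220.876554
V = π·1.75² × L = 9.621128 × 220.876554 = 2125.081490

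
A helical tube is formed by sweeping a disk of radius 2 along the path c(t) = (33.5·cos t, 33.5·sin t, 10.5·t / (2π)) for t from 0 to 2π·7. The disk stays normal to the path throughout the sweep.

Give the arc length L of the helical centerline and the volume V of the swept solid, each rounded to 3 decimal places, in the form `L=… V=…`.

2πR = 2π·33.5 = 210.486708
per-turn = √(210.486708² + 10.5²) = √(44304.6542 + 110.25) = √44414.9042 = 210.748438
L = 7 × 210.748438 = 1475.239067
V = π·2² × L = 12.566371 × 1475.239067 = 18538.400856

L=1475.239 V=18538.401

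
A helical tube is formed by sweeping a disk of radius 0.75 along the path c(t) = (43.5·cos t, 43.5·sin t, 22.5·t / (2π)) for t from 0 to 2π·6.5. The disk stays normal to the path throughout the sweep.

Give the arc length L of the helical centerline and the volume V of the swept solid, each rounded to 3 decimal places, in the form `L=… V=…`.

2πR = 2π·43.5 = 273.318561
per-turn = √(273.318561² + 22.5²) = √(74703.0357 + 506.25) = √75209.2857 = 274.243114
L = 6.5 × 274.243114 = 1782.580243
V = π·0.75² × L = 1.767146 × 1782.580243 = 3150.079309

L=1782.580 V=3150.079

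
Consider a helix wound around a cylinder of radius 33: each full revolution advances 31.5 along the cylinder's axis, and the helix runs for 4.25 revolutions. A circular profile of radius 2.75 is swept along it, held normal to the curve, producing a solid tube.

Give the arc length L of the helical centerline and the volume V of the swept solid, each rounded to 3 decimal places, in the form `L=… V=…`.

L=891.328 V=21176.431

2πR = 2π·33 = 207.345115
per-turn = √(207.345115² + 31.5²) = √(42991.9968 + 992.25) = √43984.2468 = 209.724216
L = 4.25 × 209.724216 = 891.327918
V = π·2.75² × L = 23.758294 × 891.327918 = 21176.431120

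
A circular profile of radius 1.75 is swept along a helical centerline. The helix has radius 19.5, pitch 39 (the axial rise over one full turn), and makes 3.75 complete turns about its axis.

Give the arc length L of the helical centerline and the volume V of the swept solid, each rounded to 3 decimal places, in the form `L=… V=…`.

L=482.173 V=4639.046

2πR = 2π·19.5 = 122.522113
per-turn = √(122.522113² + 39²) = √(15011.6683 + 1521) = √16532.6683 = 128.579424
L = 3.75 × 128.579424 = 482.172840
V = π·1.75² × L = 9.621128 × 482.172840 = 4639.046374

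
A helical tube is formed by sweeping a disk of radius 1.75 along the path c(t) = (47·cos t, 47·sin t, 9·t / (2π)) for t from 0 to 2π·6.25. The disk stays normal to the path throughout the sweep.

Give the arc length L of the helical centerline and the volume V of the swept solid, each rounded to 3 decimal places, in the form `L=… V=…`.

L=1846.543 V=17765.822

2πR = 2π·47 = 295.309709
per-turn = √(295.309709² + 9²) = √(87207.8245 + 81) = √87288.8245 = 295.446822
L = 6.25 × 295.446822 = 1846.542636
V = π·1.75² × L = 9.621128 × 1846.542636 = 17765.822138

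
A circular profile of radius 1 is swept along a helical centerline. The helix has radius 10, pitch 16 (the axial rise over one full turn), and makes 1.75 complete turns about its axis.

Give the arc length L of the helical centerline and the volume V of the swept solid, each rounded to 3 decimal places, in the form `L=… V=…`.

L=113.465 V=356.460

2πR = 2π·10 = 62.831853
per-turn = √(62.831853² + 16²) = √(3947.8418 + 256) = √4203.8418 = 64.837040
L = 1.75 × 64.837040 = 113.464820
V = π·1² × L = 3.141593 × 113.464820 = 356.460245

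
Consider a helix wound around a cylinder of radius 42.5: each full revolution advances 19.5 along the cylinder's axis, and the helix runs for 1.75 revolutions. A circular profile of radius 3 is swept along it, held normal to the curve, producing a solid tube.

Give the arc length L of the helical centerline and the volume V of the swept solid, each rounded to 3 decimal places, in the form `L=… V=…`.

L=468.556 V=13248.115

2πR = 2π·42.5 = 267.035376
per-turn = √(267.035376² + 19.5²) = √(71307.8918 + 380.25) = √71688.1418 = 267.746413
L = 1.75 × 267.746413 = 468.556223
V = π·3² × L = 28.274334 × 468.556223 = 13248.115096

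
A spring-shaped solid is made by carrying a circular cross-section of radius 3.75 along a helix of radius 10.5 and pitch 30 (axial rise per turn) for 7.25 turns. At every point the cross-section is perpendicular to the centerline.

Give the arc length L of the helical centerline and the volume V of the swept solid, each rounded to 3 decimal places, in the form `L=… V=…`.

2πR = 2π·10.5 = 65.973446
per-turn = √(65.973446² + 30²) = √(4352.4955 + 900) = √5252.4955 = 72.474103
L = 7.25 × 72.474103 = 525.437244
V = π·3.75² × L = 44.178647 × 525.437244 = 23213.106339

L=525.437 V=23213.106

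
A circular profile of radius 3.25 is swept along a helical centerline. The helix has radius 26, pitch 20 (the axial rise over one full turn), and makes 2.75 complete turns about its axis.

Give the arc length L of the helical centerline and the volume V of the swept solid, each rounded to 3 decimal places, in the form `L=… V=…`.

L=452.602 V=15018.724

2πR = 2π·26 = 163.362818
per-turn = √(163.362818² + 20²) = √(26687.4103 + 400) = √27087.4103 = 164.582533
L = 2.75 × 164.582533 = 452.601967
V = π·3.25² × L = 33.183072 × 452.601967 = 15018.723836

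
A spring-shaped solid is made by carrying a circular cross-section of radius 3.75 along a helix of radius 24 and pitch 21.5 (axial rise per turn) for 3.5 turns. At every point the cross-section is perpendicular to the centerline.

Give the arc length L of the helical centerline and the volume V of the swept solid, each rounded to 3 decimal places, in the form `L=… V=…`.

2πR = 2π·24 = 150.796447
per-turn = √(150.796447² + 21.5²) = √(22739.5685 + 462.25) = √23201.8185 = 152.321432
L = 3.5 × 152.321432 = 533.125011
V = π·3.75² × L = 44.178647 × 533.125011 = 23552.741493

L=533.125 V=23552.741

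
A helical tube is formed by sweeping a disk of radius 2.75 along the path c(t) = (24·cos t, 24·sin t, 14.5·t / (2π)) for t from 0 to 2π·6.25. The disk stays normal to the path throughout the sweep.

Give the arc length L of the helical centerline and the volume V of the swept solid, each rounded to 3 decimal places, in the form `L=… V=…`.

2πR = 2π·24 = 150.796447
per-turn = √(150.796447² + 14.5²) = √(22739.5685 + 210.25) = √22949.8185 = 151.491975
L = 6.25 × 151.491975 = 946.824845
V = π·2.75² × L = 23.758294 × 946.824845 = 22494.943448

L=946.825 V=22494.943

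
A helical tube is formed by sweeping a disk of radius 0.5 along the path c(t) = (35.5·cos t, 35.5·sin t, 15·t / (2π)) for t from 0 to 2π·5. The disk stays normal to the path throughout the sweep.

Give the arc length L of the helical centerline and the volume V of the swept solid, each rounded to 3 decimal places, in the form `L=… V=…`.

L=1117.784 V=877.906

2πR = 2π·35.5 = 223.053078
per-turn = √(223.053078² + 15²) = √(49752.6758 + 225) = √49977.6758 = 223.556874
L = 5 × 223.556874 = 1117.784369
V = π·0.5² × L = 0.785398 × 1117.784369 = 877.905790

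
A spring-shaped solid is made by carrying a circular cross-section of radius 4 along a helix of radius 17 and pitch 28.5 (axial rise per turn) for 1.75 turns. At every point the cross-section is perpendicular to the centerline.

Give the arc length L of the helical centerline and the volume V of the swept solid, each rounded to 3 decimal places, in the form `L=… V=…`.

2πR = 2π·17 = 106.814150
per-turn = √(106.814150² + 28.5²) = √(11409.2627 + 812.25) = √12221.5127 = 110.550951
L = 1.75 × 110.550951 = 193.464164
V = π·4² × L = 50.265482 × 193.464164 = 9724.569523

L=193.464 V=9724.570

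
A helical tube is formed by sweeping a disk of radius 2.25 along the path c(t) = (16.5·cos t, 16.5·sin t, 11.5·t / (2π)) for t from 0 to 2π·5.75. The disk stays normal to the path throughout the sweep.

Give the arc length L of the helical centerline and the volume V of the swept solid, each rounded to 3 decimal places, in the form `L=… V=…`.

2πR = 2π·16.5 = 103.672558
per-turn = √(103.672558² + 11.5²) = √(10747.9992 + 132.25) = √10880.2492 = 104.308433
L = 5.75 × 104.308433 = 599.773490
V = π·2.25² × L = 15.904313 × 599.773490 = 9538.985194

L=599.773 V=9538.985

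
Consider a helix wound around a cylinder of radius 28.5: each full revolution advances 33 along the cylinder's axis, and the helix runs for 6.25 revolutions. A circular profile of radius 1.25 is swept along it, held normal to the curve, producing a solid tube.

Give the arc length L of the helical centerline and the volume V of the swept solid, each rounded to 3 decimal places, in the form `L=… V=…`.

2πR = 2π·28.5 = 179.070781
per-turn = √(179.070781² + 33²) = √(32066.3447 + 1089) = √33155.3447 = 182.086091
L = 6.25 × 182.086091 = 1138.038072
V = π·1.25² × L = 4.908739 × 1138.038072 = 5586.331320

L=1138.038 V=5586.331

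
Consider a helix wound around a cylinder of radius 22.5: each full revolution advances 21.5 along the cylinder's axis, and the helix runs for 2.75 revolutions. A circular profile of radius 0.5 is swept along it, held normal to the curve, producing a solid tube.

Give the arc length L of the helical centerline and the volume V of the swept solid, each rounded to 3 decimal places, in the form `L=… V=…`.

L=393.242 V=308.852

2πR = 2π·22.5 = 141.371669
per-turn = √(141.371669² + 21.5²) = √(19985.9489 + 462.25) = √20448.1989 = 142.997199
L = 2.75 × 142.997199 = 393.242297
V = π·0.5² × L = 0.785398 × 393.242297 = 308.851778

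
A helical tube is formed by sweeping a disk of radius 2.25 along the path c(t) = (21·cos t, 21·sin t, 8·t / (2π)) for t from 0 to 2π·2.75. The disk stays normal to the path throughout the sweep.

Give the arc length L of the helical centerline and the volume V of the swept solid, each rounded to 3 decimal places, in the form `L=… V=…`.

L=363.520 V=5781.540

2πR = 2π·21 = 131.946891
per-turn = √(131.946891² + 8²) = √(17409.9822 + 64) = √17473.9822 = 132.189191
L = 2.75 × 132.189191 = 363.520275
V = π·2.25² × L = 15.904313 × 363.520275 = 5781.540161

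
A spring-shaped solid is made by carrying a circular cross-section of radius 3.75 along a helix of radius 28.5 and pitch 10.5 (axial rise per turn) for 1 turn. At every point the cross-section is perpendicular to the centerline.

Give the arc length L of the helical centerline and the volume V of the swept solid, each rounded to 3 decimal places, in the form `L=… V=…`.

2πR = 2π·28.5 = 179.070781
per-turn = √(179.070781² + 10.5²) = √(32066.3447 + 110.25) = √32176.5947 = 179.378356
L = 1 × 179.378356 = 179.378356
V = π·3.75² × L = 44.178647 × 179.378356 = 7924.693026

L=179.378 V=7924.693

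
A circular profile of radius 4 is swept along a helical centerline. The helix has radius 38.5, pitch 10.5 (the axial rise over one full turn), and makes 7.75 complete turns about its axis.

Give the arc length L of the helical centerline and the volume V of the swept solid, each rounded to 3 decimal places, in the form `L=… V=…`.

2πR = 2π·38.5 = 241.902634
per-turn = √(241.902634² + 10.5²) = √(58516.8845 + 110.25) = √58627.1345 = 242.130408
L = 7.75 × 242.130408 = 1876.510662
V = π·4² × L = 50.265482 × 1876.510662 = 94323.713775

L=1876.511 V=94323.714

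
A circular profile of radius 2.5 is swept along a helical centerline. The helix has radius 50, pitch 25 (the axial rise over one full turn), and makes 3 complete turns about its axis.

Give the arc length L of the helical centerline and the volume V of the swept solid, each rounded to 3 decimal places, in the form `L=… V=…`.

L=945.457 V=18564.010

2πR = 2π·50 = 314.159265
per-turn = √(314.159265² + 25²) = √(98696.0440 + 625) = √99321.0440 = 315.152414
L = 3 × 315.152414 = 945.457242
V = π·2.5² × L = 19.634954 × 945.457242 = 18564.009532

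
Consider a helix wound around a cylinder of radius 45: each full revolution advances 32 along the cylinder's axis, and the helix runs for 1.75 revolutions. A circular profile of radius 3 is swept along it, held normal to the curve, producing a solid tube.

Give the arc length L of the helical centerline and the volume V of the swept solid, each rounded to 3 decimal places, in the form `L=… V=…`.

L=497.960 V=14079.479

2πR = 2π·45 = 282.743339
per-turn = √(282.743339² + 32²) = √(79943.7956 + 1024) = √80967.7956 = 284.548407
L = 1.75 × 284.548407 = 497.959711
V = π·3² × L = 28.274334 × 497.959711 = 14079.479140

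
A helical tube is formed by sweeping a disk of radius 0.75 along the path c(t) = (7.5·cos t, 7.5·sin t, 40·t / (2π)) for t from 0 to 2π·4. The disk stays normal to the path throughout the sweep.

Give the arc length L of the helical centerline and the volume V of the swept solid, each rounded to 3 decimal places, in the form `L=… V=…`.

2πR = 2π·7.5 = 47.123890
per-turn = √(47.123890² + 40²) = √(2220.6610 + 1600) = √3820.6610 = 61.811496
L = 4 × 61.811496 = 247.245982
V = π·0.75² × L = 1.767146 × 247.245982 = 436.919716

L=247.246 V=436.920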